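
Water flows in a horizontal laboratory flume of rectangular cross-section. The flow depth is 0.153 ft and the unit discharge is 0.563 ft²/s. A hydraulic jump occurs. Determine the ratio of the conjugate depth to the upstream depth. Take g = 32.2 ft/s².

y₂/y₁ = 1.90

V₁ = q/y₁ = 0.563/0.153 = 3.68 ft/s. Fr₁ = V₁/√(g·y₁) = 3.68/√(32.2×0.153) = 1.66.
Sequent-depth ratio: y₂/y₁ = ½[√(1 + 8Fr₁²) − 1] = ½[√22.99 − 1] = 1.90.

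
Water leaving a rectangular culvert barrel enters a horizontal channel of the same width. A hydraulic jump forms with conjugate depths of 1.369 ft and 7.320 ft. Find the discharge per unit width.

q = 37.44 ft²/s

For a rectangular channel the momentum equation gives q² = ½·g·y₁·y₂·(y₁ + y₂) = ½×32.2×1.369×7.320×8.689 = 1402.
q = √1402 = 37.44 ft²/s.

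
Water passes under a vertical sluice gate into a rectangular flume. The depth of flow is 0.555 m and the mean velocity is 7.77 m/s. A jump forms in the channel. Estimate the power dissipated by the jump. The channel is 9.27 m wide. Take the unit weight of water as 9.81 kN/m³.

Fr₁ = V₁/√(g·y₁) = 7.77/√(9.81×0.555) = 3.33.
Conjugate-depth relation: y₂/y₁ = ½[√(1 + 8Fr₁²) − 1] = ½[√89.71 − 1] = 4.24.
y₂ = 4.24 × 0.555 = 2.35 m.
Head loss: ΔE = (y₂ − y₁)³/(4y₁y₂) = (2.35 − 0.555)³/(4×0.555×2.35) = 5.79/5.22 = 1.11 m.
q = V₁·y₁ = 7.77 × 0.555 = 4.31 m²/s. Q = q·b = 4.31 × 9.27 = 40.0 m³/s. P = γ·Q·ΔE = 9.81 × 40.0 × 1.11 = 435 kW.

P = 435 kW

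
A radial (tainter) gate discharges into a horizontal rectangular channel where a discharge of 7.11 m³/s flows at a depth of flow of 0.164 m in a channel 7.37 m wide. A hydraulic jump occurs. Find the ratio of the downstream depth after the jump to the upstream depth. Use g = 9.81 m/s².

y₂/y₁ = 6.08

q = Q/b = 7.11/7.37 = 0.965 m²/s; V₁ = q/y₁ = 5.88 m/s. Fr₁ = V₁/√(g·y₁) = 4.64.
Conjugate-depth relation: y₂/y₁ = ½[√(1 + 8Fr₁²) − 1] = ½[√173.1 − 1] = 6.08.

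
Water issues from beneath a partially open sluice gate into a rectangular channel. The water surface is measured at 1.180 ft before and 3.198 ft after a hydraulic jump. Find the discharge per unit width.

For a rectangular channel the momentum equation gives q² = ½·g·y₁·y₂·(y₁ + y₂) = ½×32.2×1.180×3.198×4.378 = 266.0.
q = √266.0 = 16.31 ft²/s.

q = 16.31 ft²/s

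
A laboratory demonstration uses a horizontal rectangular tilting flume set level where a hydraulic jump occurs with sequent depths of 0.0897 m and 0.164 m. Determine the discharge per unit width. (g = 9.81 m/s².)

q = 0.135 m²/s

For a rectangular channel the momentum equation gives q² = ½·g·y₁·y₂·(y₁ + y₂) = ½×9.81×0.0897×0.164×0.254 = 0.0183.
q = √0.0183 = 0.135 m²/s.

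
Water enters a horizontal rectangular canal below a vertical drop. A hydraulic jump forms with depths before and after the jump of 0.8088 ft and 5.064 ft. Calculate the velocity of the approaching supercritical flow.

V₁ = 24.33 ft/s

For a rectangular channel the momentum equation gives q² = ½·g·y₁·y₂·(y₁ + y₂) = ½×32.2×0.8088×5.064×5.873 = 387.3.
q = √387.3 = 19.68 ft²/s.
V₁ = q/y₁ = 19.68/0.8088 = 24.33 ft/s.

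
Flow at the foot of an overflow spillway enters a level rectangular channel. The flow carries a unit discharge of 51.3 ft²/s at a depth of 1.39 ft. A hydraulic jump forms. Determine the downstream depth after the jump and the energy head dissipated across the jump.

V₁ = q/y₁ = 51.3/1.39 = 36.9 ft/s. Fr₁ = V₁/√(g·y₁) = 36.9/√(32.2×1.39) = 5.52.
From the momentum equation for a rectangular channel, y₂/y₁ = ½[√(1 + 8Fr₁²) − 1] = ½[√244.5 − 1] = 7.32.
y₂ = 7.32 × 1.39 = 10.2 ft.
Head loss: ΔE = (y₂ − y₁)³/(4y₁y₂) = (10.2 − 1.39)³/(4×1.39×10.2) = 677/56.6 = 12.0 ft.

y₂ = 10.2 ft; ΔE = 12.0 ft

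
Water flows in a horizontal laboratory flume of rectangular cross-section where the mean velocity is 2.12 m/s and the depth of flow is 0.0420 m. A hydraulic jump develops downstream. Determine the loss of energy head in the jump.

Fr₁ = V₁/√(g·y₁) = 2.12/√(9.81×0.0420) = 3.30.
Conjugate-depth relation: y₂/y₁ = ½[√(1 + 8Fr₁²) − 1] = ½[√88.27 − 1] = 4.20.
y₂ = 4.20 × 0.0420 = 0.176 m.
Head loss: ΔE = (y₂ − y₁)³/(4y₁y₂) = (0.176 − 0.0420)³/(4×0.0420×0.176) = 0.00242/0.0296 = 0.0818 m.

ΔE = 0.0818 m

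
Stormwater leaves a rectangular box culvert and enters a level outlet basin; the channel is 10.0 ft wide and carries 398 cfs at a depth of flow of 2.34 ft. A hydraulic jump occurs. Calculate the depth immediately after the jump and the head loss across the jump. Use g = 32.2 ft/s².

y₂ = 5.42 ft; ΔE = 0.575 ft

q = Q/b = 398/10.0 = 39.8 ft²/s; V₁ = q/y₁ = 17.0 ft/s. Fr₁ = V₁/√(g·y₁) = 1.96.
Conjugate-depth relation: y₂/y₁ = ½[√(1 + 8Fr₁²) − 1] = ½[√31.72 − 1] = 2.32.
y₂ = 2.32 × 2.34 = 5.42 ft.
V₂ = q/y₂ = 39.8/5.42 = 7.34 ft/s. E₁ = y₁ + V₁²/2g = 6.83 ft; E₂ = y₂ + V₂²/2g = 6.26 ft. ΔE = E₁ − E₂ = 0.575 ft.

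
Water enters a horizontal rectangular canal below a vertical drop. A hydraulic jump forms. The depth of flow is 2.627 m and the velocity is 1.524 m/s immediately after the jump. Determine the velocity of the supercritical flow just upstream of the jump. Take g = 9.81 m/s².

V₁ = 9.773 m/s

Fr₂ = V₂/√(g·y₂) = 1.524/√(9.81×2.627) = 0.3002.
The Bélanger relation is symmetric: y₁/y₂ = ½[√(1 + 8Fr₂²) − 1] = ½[√1.7210 − 1] = 0.1559.
y₁ = 0.1559 × 2.627 = 0.4096 m.
V₁ = q/y₁ = 4.004/0.4096 = 9.773 m/s.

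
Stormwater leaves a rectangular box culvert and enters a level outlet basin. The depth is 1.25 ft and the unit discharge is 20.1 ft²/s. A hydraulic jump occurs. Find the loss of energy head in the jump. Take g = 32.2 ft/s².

ΔE = 0.953 ft

V₁ = q/y₁ = 20.1/1.25 = 16.1 ft/s. Fr₁ = V₁/√(g·y₁) = 16.1/√(32.2×1.25) = 2.53.
From the momentum equation for a rectangular channel, y₂/y₁ = ½[√(1 + 8Fr₁²) − 1] = ½[√52.39 − 1] = 3.12.
y₂ = 3.12 × 1.25 = 3.90 ft.
Head loss: ΔE = (y₂ − y₁)³/(4y₁y₂) = (3.90 − 1.25)³/(4×1.25×3.90) = 18.6/19.5 = 0.953 ft.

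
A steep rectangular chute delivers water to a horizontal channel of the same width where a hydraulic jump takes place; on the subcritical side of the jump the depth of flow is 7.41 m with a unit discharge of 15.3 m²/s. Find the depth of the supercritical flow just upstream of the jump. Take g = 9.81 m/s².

V₂ = q/y₂ = 15.3/7.41 = 2.06 m/s; Fr₂ = V₂/√(g·y₂) = 0.242.
Applying the sequent-depth relation in reverse, y₁/y₂ = ½[√(1 + 8Fr₂²) − 1] = ½[√1.469 − 1] = 0.106.
y₁ = 0.106 × 7.41 = 0.786 m.

y₁ = 0.786 m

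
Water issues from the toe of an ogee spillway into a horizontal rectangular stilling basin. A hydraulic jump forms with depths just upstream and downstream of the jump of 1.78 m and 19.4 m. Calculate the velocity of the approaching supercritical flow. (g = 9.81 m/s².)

For a rectangular channel the momentum equation gives q² = ½·g·y₁·y₂·(y₁ + y₂) = ½×9.81×1.78×19.4×21.2 = 3587.
q = √3587 = 59.9 m²/s.
V₁ = q/y₁ = 59.9/1.78 = 33.6 m/s.

V₁ = 33.6 m/s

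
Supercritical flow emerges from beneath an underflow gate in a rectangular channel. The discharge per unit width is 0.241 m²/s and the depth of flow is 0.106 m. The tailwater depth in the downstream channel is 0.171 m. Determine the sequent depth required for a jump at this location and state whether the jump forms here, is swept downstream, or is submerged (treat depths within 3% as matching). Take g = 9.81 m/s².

y₂ = 0.285 m; the jump is swept downstream

V₁ = q/y₁ = 0.241/0.106 = 2.27 m/s. Fr₁ = V₁/√(g·y₁) = 2.27/√(9.81×0.106) = 2.23.
Bélanger equation: y₂/y₁ = ½[√(1 + 8Fr₁²) − 1] = ½[√40.77 − 1] = 2.69.
y₂ = 2.69 × 0.106 = 0.285 m.
Tailwater y_tw = 0.171 m: y_tw < y₂, so the jump is swept downstream.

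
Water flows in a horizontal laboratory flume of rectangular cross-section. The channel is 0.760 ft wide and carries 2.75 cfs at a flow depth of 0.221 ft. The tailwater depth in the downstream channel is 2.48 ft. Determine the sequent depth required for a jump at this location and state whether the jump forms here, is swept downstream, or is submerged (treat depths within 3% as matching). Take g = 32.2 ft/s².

y₂ = 1.81 ft; the jump is submerged

q = Q/b = 2.75/0.760 = 3.62 ft²/s; V₁ = q/y₁ = 16.4 ft/s. Fr₁ = V₁/√(g·y₁) = 6.14.
Conjugate-depth relation: y₂/y₁ = ½[√(1 + 8Fr₁²) − 1] = ½[√302.4 − 1] = 8.19.
y₂ = 8.19 × 0.221 = 1.81 ft.
Tailwater y_tw = 2.48 ft: y_tw > y₂, so the jump is submerged.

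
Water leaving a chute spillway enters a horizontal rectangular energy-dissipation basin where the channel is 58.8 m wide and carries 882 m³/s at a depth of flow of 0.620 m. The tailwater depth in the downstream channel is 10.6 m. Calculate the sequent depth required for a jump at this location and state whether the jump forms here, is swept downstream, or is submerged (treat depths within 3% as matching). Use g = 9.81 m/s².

q = Q/b = 882/58.8 = 15.0 m²/s; V₁ = q/y₁ = 24.2 m/s. Fr₁ = V₁/√(g·y₁) = 9.81.
By Bélanger, y₂/y₁ = ½[√(1 + 8Fr₁²) − 1] = ½[√770.9 − 1] = 13.4.
y₂ = 13.4 × 0.620 = 8.30 m.
Tailwater y_tw = 10.6 m: y_tw > y₂, so the jump is submerged.

y₂ = 8.30 m; the jump is submerged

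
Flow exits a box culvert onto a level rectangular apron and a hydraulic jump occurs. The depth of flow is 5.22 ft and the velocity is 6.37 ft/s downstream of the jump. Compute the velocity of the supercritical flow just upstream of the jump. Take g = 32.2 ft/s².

Fr₂ = V₂/√(g·y₂) = 6.37/√(32.2×5.22) = 0.491.
From the momentum equation (using Fr₂), y₁/y₂ = ½[√(1 + 8Fr₂²) − 1] = ½[√2.931 − 1] = 0.356.
y₁ = 0.356 × 5.22 = 1.86 ft.
V₁ = q/y₁ = 33.3/1.86 = 17.9 ft/s.

V₁ = 17.9 ft/s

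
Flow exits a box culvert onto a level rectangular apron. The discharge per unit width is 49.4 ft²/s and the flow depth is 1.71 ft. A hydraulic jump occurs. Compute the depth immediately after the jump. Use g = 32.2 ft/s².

V₁ = q/y₁ = 49.4/1.71 = 28.9 ft/s. Fr₁ = V₁/√(g·y₁) = 28.9/√(32.2×1.71) = 3.89.
By Bélanger, y₂/y₁ = ½[√(1 + 8Fr₁²) − 1] = ½[√122.3 − 1] = 5.03.
y₂ = 5.03 × 1.71 = 8.60 ft.

y₂ = 8.60 ft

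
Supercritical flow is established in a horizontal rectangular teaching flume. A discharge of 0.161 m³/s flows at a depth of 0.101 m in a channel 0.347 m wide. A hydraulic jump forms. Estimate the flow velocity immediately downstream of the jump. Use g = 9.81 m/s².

V₂ = 0.760 m/s

q = Q/b = 0.161/0.347 = 0.464 m²/s; V₁ = q/y₁ = 4.59 m/s. Fr₁ = V₁/√(g·y₁) = 4.62.
Sequent-depth ratio: y₂/y₁ = ½[√(1 + 8Fr₁²) − 1] = ½[√171.4 − 1] = 6.05.
y₂ = 6.05 × 0.101 = 0.611 m.
V₂ = q/y₂ = 0.464/0.611 = 0.760 m/s.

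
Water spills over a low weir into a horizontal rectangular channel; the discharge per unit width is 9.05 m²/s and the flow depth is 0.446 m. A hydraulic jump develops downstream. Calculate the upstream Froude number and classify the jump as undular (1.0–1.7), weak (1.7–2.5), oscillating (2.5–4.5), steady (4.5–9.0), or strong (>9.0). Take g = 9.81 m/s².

V₁ = q/y₁ = 9.05/0.446 = 20.3 m/s. Fr₁ = V₁/√(g·y₁) = 20.3/√(9.81×0.446) = 9.70.
Fr₁ = 9.70 lies in the strong range.

Fr₁ = 9.70; strong jump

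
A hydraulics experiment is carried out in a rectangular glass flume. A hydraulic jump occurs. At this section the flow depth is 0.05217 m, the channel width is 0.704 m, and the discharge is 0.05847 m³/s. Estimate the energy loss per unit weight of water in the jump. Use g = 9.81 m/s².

q = Q/b = 0.05847/0.704 = 0.08305 m²/s; V₁ = q/y₁ = 1.592 m/s. Fr₁ = V₁/√(g·y₁) = 2.225.
Conjugate-depth relation: y₂/y₁ = ½[√(1 + 8Fr₁²) − 1] = ½[√40.617 − 1] = 2.687.
y₂ = 2.687 × 0.05217 = 0.1402 m.
Head loss: ΔE = (y₂ − y₁)³/(4y₁y₂) = (0.1402 − 0.05217)³/(4×0.05217×0.1402) = 0.0006812/0.02925 = 0.02329 m.

ΔE = 0.02329 m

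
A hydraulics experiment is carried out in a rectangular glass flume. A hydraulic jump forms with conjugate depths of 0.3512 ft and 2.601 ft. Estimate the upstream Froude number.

Fr₁ = 5.579

For a rectangular channel the momentum equation gives q² = ½·g·y₁·y₂·(y₁ + y₂) = ½×32.2×0.3512×2.601×2.952 = 43.42.
q = √43.42 = 6.589 ft²/s.
V₁ = q/y₁ = 18.76 ft/s; Fr₁ = V₁/√(g·y₁) = 5.579.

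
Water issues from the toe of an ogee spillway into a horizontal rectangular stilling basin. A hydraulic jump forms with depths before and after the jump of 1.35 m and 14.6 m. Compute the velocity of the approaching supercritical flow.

V₁ = 29.1 m/s

For a rectangular channel the momentum equation gives q² = ½·g·y₁·y₂·(y₁ + y₂) = ½×9.81×1.35×14.6×15.9 = 1542.
q = √1542 = 39.3 m²/s.
V₁ = q/y₁ = 39.3/1.35 = 29.1 m/s.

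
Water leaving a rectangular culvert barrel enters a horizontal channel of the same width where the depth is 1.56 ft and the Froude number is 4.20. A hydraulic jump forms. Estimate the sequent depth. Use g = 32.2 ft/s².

y₂ = 8.52 ft

Fr₁ = 4.20 (given).
From the momentum equation for a rectangular channel, y₂/y₁ = ½[√(1 + 8Fr₁²) − 1] = ½[√142.1 − 1] = 5.46.
y₂ = 5.46 × 1.56 = 8.52 ft.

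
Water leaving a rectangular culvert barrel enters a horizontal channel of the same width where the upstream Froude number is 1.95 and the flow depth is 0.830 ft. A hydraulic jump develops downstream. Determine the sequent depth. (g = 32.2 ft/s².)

Fr₁ = 1.95 (given).
From the momentum equation for a rectangular channel, y₂/y₁ = ½[√(1 + 8Fr₁²) − 1] = ½[√31.42 − 1] = 2.30.
y₂ = 2.30 × 0.830 = 1.91 ft.

y₂ = 1.91 ft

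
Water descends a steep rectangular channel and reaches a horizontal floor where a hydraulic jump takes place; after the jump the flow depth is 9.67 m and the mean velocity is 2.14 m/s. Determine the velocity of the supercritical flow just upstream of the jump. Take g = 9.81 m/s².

V₁ = 24.1 m/s

Fr₂ = V₂/√(g·y₂) = 2.14/√(9.81×9.67) = 0.220.
Applying the sequent-depth relation in reverse, y₁/y₂ = ½[√(1 + 8Fr₂²) − 1] = ½[√1.386 − 1] = 0.0887.
y₁ = 0.0887 × 9.67 = 0.858 m.
V₁ = q/y₁ = 20.7/0.858 = 24.1 m/s.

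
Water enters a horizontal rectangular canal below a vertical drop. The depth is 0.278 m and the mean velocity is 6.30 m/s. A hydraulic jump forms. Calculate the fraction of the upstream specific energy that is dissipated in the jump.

Fr₁ = V₁/√(g·y₁) = 6.30/√(9.81×0.278) = 3.81.
From the momentum equation for a rectangular channel, y₂/y₁ = ½[√(1 + 8Fr₁²) − 1] = ½[√117.4 − 1] = 4.92.
y₂ = 4.92 × 0.278 = 1.37 m.
E₁ = y₁ + V₁²/2g = 2.30 m. ΔE = (y₂ − y₁)³/(4y₁y₂) = 0.850 m. ΔE/E₁ = 0.850/2.30 = 0.369.

ΔE/E₁ = 0.369 (36.9%)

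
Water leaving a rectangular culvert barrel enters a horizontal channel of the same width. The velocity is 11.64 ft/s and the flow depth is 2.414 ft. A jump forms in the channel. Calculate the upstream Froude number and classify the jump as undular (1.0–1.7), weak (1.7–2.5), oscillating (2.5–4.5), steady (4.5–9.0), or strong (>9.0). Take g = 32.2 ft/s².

Fr₁ = 1.320; undular jump

Fr₁ = V₁/√(g·y₁) = 11.64/√(32.2×2.414) = 1.320.
Fr₁ = 1.320 lies in the undular range.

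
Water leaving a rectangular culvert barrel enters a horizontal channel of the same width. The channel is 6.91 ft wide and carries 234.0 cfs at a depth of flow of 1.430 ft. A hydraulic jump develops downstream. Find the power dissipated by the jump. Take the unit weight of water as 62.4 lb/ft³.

q = Q/b = 234.0/6.91 = 33.86 ft²/s; V₁ = q/y₁ = 23.68 ft/s. Fr₁ = V₁/√(g·y₁) = 3.490.
Conjugate-depth relation: y₂/y₁ = ½[√(1 + 8Fr₁²) − 1] = ½[√98.432 − 1] = 4.461.
y₂ = 4.461 × 1.430 = 6.379 ft.
Head loss: ΔE = (y₂ − y₁)³/(4y₁y₂) = (6.379 − 1.430)³/(4×1.430×6.379) = 121.2/36.49 = 3.322 ft.
P = γ·Q·ΔE/550 = 62.4 × 234.0 × 3.322 / 550 = 88.18 hp.

P = 88.18 hp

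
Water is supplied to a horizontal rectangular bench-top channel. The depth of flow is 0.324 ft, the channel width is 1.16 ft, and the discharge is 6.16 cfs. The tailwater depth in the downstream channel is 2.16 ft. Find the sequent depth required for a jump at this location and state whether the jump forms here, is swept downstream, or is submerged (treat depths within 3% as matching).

y₂ = 2.17 ft; the jump forms here

q = Q/b = 6.16/1.16 = 5.31 ft²/s; V₁ = q/y₁ = 16.4 ft/s. Fr₁ = V₁/√(g·y₁) = 5.07.
By Bélanger, y₂/y₁ = ½[√(1 + 8Fr₁²) − 1] = ½[√207.0 − 1] = 6.69.
y₂ = 6.69 × 0.324 = 2.17 ft.
Tailwater y_tw = 2.16 ft: y_tw ≈ y₂, so the jump forms here.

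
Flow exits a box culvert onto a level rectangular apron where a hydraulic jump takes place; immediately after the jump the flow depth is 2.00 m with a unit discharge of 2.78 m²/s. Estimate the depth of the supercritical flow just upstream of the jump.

V₂ = q/y₂ = 2.78/2.00 = 1.39 m/s; Fr₂ = V₂/√(g·y₂) = 0.314.
From the momentum equation (using Fr₂), y₁/y₂ = ½[√(1 + 8Fr₂²) − 1] = ½[√1.788 − 1] = 0.169.
y₁ = 0.169 × 2.00 = 0.337 m.

y₁ = 0.337 m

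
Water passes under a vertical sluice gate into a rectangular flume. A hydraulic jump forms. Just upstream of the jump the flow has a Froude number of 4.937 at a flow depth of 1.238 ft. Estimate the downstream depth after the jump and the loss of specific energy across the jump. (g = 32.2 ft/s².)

y₂ = 8.047 ft; ΔE = 7.922 ft

Fr₁ = 4.937 (given).
From the momentum equation for a rectangular channel, y₂/y₁ = ½[√(1 + 8Fr₁²) − 1] = ½[√195.99 − 1] = 6.500.
y₂ = 6.500 × 1.238 = 8.047 ft.
Head loss: ΔE = (y₂ − y₁)³/(4y₁y₂) = (8.047 − 1.238)³/(4×1.238×8.047) = 315.7/39.85 = 7.922 ft.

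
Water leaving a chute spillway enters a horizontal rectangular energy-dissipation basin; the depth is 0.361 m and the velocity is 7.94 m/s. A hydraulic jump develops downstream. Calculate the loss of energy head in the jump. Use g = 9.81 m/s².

ΔE = 1.49 m

Fr₁ = V₁/√(g·y₁) = 7.94/√(9.81×0.361) = 4.22.
Sequent-depth ratio: y₂/y₁ = ½[√(1 + 8Fr₁²) − 1] = ½[√143.4 − 1] = 5.49.
y₂ = 5.49 × 0.361 = 1.98 m.
Head loss: ΔE = (y₂ − y₁)³/(4y₁y₂) = (1.98 − 0.361)³/(4×0.361×1.98) = 4.25/2.86 = 1.49 m.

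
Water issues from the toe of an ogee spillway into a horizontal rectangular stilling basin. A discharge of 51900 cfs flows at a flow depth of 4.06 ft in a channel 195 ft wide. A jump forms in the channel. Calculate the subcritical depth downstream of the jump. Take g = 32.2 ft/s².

y₂ = 31.0 ft

q = Q/b = 51900/195 = 266 ft²/s; V₁ = q/y₁ = 65.6 ft/s. Fr₁ = V₁/√(g·y₁) = 5.73.
Bélanger equation: y₂/y₁ = ½[√(1 + 8Fr₁²) − 1] = ½[√264.0 − 1] = 7.62.
y₂ = 7.62 × 4.06 = 31.0 ft.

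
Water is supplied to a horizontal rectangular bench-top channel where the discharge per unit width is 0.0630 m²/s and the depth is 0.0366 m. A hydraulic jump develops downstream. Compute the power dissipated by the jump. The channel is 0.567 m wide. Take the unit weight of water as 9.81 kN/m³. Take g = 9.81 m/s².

V₁ = q/y₁ = 0.0630/0.0366 = 1.72 m/s. Fr₁ = V₁/√(g·y₁) = 1.72/√(9.81×0.0366) = 2.87.
By Bélanger, y₂/y₁ = ½[√(1 + 8Fr₁²) − 1] = ½[√67.02 − 1] = 3.59.
y₂ = 3.59 × 0.0366 = 0.132 m.
V₂ = q/y₂ = 0.0630/0.132 = 0.479 m/s. E₁ = y₁ + V₁²/2g = 0.188 m; E₂ = y₂ + V₂²/2g = 0.143 m. ΔE = E₁ − E₂ = 0.0444 m.
Q = q·b = 0.0630 × 0.567 = 0.0357 m³/s. P = γ·Q·ΔE = 9.81 × 0.0357 × 0.0444 = 0.0156 kW.

P = 0.0156 kW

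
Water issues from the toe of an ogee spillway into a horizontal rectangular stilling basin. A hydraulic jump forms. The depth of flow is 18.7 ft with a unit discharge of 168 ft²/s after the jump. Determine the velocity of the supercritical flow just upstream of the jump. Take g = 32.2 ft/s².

V₂ = q/y₂ = 168/18.7 = 8.98 ft/s; Fr₂ = V₂/√(g·y₂) = 0.366.
Applying the sequent-depth relation in reverse, y₁/y₂ = ½[√(1 + 8Fr₂²) − 1] = ½[√2.072 − 1] = 0.220.
y₁ = 0.220 × 18.7 = 4.11 ft.
V₁ = q/y₁ = 168/4.11 = 40.9 ft/s.

V₁ = 40.9 ft/s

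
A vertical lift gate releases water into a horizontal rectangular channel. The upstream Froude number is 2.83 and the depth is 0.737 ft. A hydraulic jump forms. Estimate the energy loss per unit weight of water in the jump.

ΔE = 0.848 ft

Fr₁ = 2.83 (given).
Bélanger equation: y₂/y₁ = ½[√(1 + 8Fr₁²) − 1] = ½[√65.07 − 1] = 3.53.
y₂ = 3.53 × 0.737 = 2.60 ft.
Head loss: ΔE = (y₂ − y₁)³/(4y₁y₂) = (2.60 − 0.737)³/(4×0.737×2.60) = 6.51/7.68 = 0.848 ft.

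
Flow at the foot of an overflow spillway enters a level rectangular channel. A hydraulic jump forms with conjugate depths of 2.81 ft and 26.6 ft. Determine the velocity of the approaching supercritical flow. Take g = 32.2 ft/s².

V₁ = 66.9 ft/s

For a rectangular channel the momentum equation gives q² = ½·g·y₁·y₂·(y₁ + y₂) = ½×32.2×2.81×26.6×29.4 = 35392.
q = √35392 = 188 ft²/s.
V₁ = q/y₁ = 188/2.81 = 66.9 ft/s.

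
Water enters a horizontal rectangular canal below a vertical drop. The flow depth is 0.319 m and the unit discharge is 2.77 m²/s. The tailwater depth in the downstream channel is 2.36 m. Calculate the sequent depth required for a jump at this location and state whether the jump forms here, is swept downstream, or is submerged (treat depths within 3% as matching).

y₂ = 2.06 m; the jump is submerged

V₁ = q/y₁ = 2.77/0.319 = 8.68 m/s. Fr₁ = V₁/√(g·y₁) = 8.68/√(9.81×0.319) = 4.91.
Bélanger equation: y₂/y₁ = ½[√(1 + 8Fr₁²) − 1] = ½[√193.8 − 1] = 6.46.
y₂ = 6.46 × 0.319 = 2.06 m.
Tailwater y_tw = 2.36 m: y_tw > y₂, so the jump is submerged.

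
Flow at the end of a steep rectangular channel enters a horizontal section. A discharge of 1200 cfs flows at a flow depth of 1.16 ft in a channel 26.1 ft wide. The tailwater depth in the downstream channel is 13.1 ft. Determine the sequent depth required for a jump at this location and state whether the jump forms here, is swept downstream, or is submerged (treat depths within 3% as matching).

y₂ = 10.1 ft; the jump is submerged

q = Q/b = 1200/26.1 = 46.0 ft²/s; V₁ = q/y₁ = 39.6 ft/s. Fr₁ = V₁/√(g·y₁) = 6.49.
From the momentum equation for a rectangular channel, y₂/y₁ = ½[√(1 + 8Fr₁²) − 1] = ½[√337.5 − 1] = 8.69.
y₂ = 8.69 × 1.16 = 10.1 ft.
Tailwater y_tw = 13.1 ft: y_tw > y₂, so the jump is submerged.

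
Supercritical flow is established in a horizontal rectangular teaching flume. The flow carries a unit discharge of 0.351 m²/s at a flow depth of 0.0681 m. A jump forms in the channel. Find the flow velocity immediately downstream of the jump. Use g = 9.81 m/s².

V₁ = q/y₁ = 0.351/0.0681 = 5.15 m/s. Fr₁ = V₁/√(g·y₁) = 5.15/√(9.81×0.0681) = 6.31.
Sequent-depth ratio: y₂/y₁ = ½[√(1 + 8Fr₁²) − 1] = ½[√319.1 − 1] = 8.43.
y₂ = 8.43 × 0.0681 = 0.574 m.
V₂ = q/y₂ = 0.351/0.574 = 0.611 m/s.

V₂ = 0.611 m/s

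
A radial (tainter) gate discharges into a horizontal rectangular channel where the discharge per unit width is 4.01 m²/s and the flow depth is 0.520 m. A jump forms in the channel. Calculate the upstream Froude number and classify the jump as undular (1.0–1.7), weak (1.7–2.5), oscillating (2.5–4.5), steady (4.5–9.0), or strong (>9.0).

Fr₁ = 3.41; oscillating jump

V₁ = q/y₁ = 4.01/0.520 = 7.71 m/s. Fr₁ = V₁/√(g·y₁) = 7.71/√(9.81×0.520) = 3.41.
Fr₁ = 3.41 lies in the oscillating range.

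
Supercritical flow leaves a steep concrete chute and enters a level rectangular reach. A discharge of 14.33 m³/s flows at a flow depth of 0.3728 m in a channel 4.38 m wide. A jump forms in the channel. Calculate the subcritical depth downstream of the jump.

q = Q/b = 14.33/4.38 = 3.272 m²/s; V₁ = q/y₁ = 8.776 m/s. Fr₁ = V₁/√(g·y₁) = 4.589.
From the momentum equation for a rectangular channel, y₂/y₁ = ½[√(1 + 8Fr₁²) − 1] = ½[√169.48 − 1] = 6.009.
y₂ = 6.009 × 0.3728 = 2.240 m.

y₂ = 2.240 m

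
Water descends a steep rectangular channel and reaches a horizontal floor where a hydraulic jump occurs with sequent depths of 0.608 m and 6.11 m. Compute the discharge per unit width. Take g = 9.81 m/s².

For a rectangular channel the momentum equation gives q² = ½·g·y₁·y₂·(y₁ + y₂) = ½×9.81×0.608×6.11×6.72 = 122.
q = √122 = 11.1 m²/s.

q = 11.1 m²/s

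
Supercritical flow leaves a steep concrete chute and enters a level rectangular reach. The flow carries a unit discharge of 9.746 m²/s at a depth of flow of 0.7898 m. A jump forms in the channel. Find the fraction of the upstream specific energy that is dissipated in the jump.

V₁ = q/y₁ = 9.746/0.7898 = 12.34 m/s. Fr₁ = V₁/√(g·y₁) = 12.34/√(9.81×0.7898) = 4.433.
Sequent-depth ratio: y₂/y₁ = ½[√(1 + 8Fr₁²) − 1] = ½[√158.23 − 1] = 5.789.
y₂ = 5.789 × 0.7898 = 4.572 m.
E₁ = y₁ + V₁²/2g = 8.551 m. ΔE = (y₂ − y₁)³/(4y₁y₂) = 3.747 m. ΔE/E₁ = 3.747/8.551 = 0.438.

ΔE/E₁ = 0.438 (43.8%)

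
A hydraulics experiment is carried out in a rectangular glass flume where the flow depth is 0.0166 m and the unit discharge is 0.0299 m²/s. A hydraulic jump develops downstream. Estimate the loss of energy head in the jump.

ΔE = 0.0803 m

V₁ = q/y₁ = 0.0299/0.0166 = 1.80 m/s. Fr₁ = V₁/√(g·y₁) = 1.80/√(9.81×0.0166) = 4.46.
Sequent-depth ratio: y₂/y₁ = ½[√(1 + 8Fr₁²) − 1] = ½[√160.4 − 1] = 5.83.
y₂ = 5.83 × 0.0166 = 0.0968 m.
V₂ = q/y₂ = 0.0299/0.0968 = 0.309 m/s. E₁ = y₁ + V₁²/2g = 0.182 m; E₂ = y₂ + V₂²/2g = 0.102 m. ΔE = E₁ − E₂ = 0.0803 m.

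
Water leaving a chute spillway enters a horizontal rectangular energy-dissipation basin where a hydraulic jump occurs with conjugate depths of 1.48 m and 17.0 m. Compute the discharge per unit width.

For a rectangular channel the momentum equation gives q² = ½·g·y₁·y₂·(y₁ + y₂) = ½×9.81×1.48×17.0×18.5 = 2281.
q = √2281 = 47.8 m²/s.

q = 47.8 m²/s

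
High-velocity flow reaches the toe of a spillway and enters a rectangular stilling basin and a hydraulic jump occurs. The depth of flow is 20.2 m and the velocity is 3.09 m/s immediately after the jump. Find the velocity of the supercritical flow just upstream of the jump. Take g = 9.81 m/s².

V₁ = 34.9 m/s

Fr₂ = V₂/√(g·y₂) = 3.09/√(9.81×20.2) = 0.220.
Since the conjugate-depth ratio holds either way, y₁/y₂ = ½[√(1 + 8Fr₂²) − 1] = ½[√1.385 − 1] = 0.0885.
y₁ = 0.0885 × 20.2 = 1.79 m.
V₁ = q/y₁ = 62.4/1.79 = 34.9 m/s.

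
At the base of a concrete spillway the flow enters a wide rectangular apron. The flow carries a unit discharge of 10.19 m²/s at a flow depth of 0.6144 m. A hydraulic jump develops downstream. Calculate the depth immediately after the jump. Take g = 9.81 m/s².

V₁ = q/y₁ = 10.19/0.6144 = 16.59 m/s. Fr₁ = V₁/√(g·y₁) = 16.59/√(9.81×0.6144) = 6.756.
Conjugate-depth relation: y₂/y₁ = ½[√(1 + 8Fr₁²) − 1] = ½[√366.10 − 1] = 9.067.
y₂ = 9.067 × 0.6144 = 5.571 m.

y₂ = 5.571 m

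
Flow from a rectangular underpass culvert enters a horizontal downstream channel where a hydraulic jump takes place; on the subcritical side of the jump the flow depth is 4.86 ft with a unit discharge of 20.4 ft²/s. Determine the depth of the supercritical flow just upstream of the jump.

V₂ = q/y₂ = 20.4/4.86 = 4.20 ft/s; Fr₂ = V₂/√(g·y₂) = 0.336.
Since the conjugate-depth ratio holds either way, y₁/y₂ = ½[√(1 + 8Fr₂²) − 1] = ½[√1.901 − 1] = 0.189.
y₁ = 0.189 × 4.86 = 0.920 ft.

y₁ = 0.920 ft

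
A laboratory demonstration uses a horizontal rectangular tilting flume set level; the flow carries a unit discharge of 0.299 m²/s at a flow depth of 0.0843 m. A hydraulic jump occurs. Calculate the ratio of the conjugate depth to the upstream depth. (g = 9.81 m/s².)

V₁ = q/y₁ = 0.299/0.0843 = 3.55 m/s. Fr₁ = V₁/√(g·y₁) = 3.55/√(9.81×0.0843) = 3.90.
Bélanger equation: y₂/y₁ = ½[√(1 + 8Fr₁²) − 1] = ½[√122.7 − 1] = 5.04.

y₂/y₁ = 5.04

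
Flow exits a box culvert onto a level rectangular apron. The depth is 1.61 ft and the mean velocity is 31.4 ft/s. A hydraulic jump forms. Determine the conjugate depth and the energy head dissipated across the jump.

y₂ = 9.16 ft; ΔE = 7.29 ft

Fr₁ = V₁/√(g·y₁) = 31.4/√(32.2×1.61) = 4.36.
Bélanger equation: y₂/y₁ = ½[√(1 + 8Fr₁²) − 1] = ½[√153.1 − 1] = 5.69.
y₂ = 5.69 × 1.61 = 9.16 ft.
q = V₁·y₁ = 31.4 × 1.61 = 50.6 ft²/s. V₂ = q/y₂ = 50.6/9.16 = 5.52 ft/s. E₁ = y₁ + V₁²/2g = 16.9 ft; E₂ = y₂ + V₂²/2g = 9.63 ft. ΔE = E₁ − E₂ = 7.29 ft.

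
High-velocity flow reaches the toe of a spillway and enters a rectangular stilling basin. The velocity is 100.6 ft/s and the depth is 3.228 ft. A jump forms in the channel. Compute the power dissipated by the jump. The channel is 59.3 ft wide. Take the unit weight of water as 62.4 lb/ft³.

P = 253542 hp

Fr₁ = V₁/√(g·y₁) = 100.6/√(32.2×3.228) = 9.867.
Bélanger equation: y₂/y₁ = ½[√(1 + 8Fr₁²) − 1] = ½[√779.93 − 1] = 13.46.
y₂ = 13.46 × 3.228 = 43.46 ft.
q = V₁·y₁ = 100.6 × 3.228 = 324.7 ft²/s. V₂ = q/y₂ = 324.7/43.46 = 7.472 ft/s. E₁ = y₁ + V₁²/2g = 160.4 ft; E₂ = y₂ + V₂²/2g = 44.33 ft. ΔE = E₁ − E₂ = 116.0 ft.
Q = q·b = 324.7 × 59.3 = 19257 cfs. P = γ·Q·ΔE/550 = 62.4 × 19257 × 116.0 / 550 = 253542 hp.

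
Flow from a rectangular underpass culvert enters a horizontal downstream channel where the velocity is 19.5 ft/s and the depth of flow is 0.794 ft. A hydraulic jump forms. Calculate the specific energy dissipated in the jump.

ΔE = 2.51 ft

Fr₁ = V₁/√(g·y₁) = 19.5/√(32.2×0.794) = 3.86.
Conjugate-depth relation: y₂/y₁ = ½[√(1 + 8Fr₁²) − 1] = ½[√120.0 − 1] = 4.98.
y₂ = 4.98 × 0.794 = 3.95 ft.
Head loss: ΔE = (y₂ − y₁)³/(4y₁y₂) = (3.95 − 0.794)³/(4×0.794×3.95) = 31.5/12.6 = 2.51 ft.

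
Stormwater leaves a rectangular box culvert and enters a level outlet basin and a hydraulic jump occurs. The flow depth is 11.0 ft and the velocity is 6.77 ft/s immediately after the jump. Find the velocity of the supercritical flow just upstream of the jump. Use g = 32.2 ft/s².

Fr₂ = V₂/√(g·y₂) = 6.77/√(32.2×11.0) = 0.360.
Applying the sequent-depth relation in reverse, y₁/y₂ = ½[√(1 + 8Fr₂²) − 1] = ½[√2.035 − 1] = 0.213.
y₁ = 0.213 × 11.0 = 2.35 ft.
V₁ = q/y₁ = 74.5/2.35 = 31.7 ft/s.

V₁ = 31.7 ft/s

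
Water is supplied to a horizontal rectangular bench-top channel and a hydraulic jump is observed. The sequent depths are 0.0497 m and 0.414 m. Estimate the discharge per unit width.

q = 0.216 m²/s

For a rectangular channel the momentum equation gives q² = ½·g·y₁·y₂·(y₁ + y₂) = ½×9.81×0.0497×0.414×0.464 = 0.0468.
q = √0.0468 = 0.216 m²/s.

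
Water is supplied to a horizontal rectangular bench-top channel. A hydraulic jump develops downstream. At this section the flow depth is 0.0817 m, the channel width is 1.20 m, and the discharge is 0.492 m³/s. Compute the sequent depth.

q = Q/b = 0.492/1.20 = 0.410 m²/s; V₁ = q/y₁ = 5.02 m/s. Fr₁ = V₁/√(g·y₁) = 5.61.
From the momentum equation for a rectangular channel, y₂/y₁ = ½[√(1 + 8Fr₁²) − 1] = ½[√252.4 − 1] = 7.44.
y₂ = 7.44 × 0.0817 = 0.608 m.

y₂ = 0.608 m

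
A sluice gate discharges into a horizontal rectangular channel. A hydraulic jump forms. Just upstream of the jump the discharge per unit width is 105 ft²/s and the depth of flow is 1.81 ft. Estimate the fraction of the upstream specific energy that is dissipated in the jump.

V₁ = q/y₁ = 105/1.81 = 58.0 ft/s. Fr₁ = V₁/√(g·y₁) = 58.0/√(32.2×1.81) = 7.60.
Conjugate-depth relation: y₂/y₁ = ½[√(1 + 8Fr₁²) − 1] = ½[√462.9 − 1] = 10.3.
y₂ = 10.3 × 1.81 = 18.6 ft.
E₁ = y₁ + V₁²/2g = 54.1 ft. ΔE = (y₂ − y₁)³/(4y₁y₂) = 35.0 ft. ΔE/E₁ = 35.0/54.1 = 0.647.

ΔE/E₁ = 0.647 (64.7%)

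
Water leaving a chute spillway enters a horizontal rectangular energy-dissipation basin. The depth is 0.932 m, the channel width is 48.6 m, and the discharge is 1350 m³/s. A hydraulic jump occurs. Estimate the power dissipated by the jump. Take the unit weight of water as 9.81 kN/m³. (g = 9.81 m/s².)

P = 442639 kW

q = Q/b = 1350/48.6 = 27.8 m²/s; V₁ = q/y₁ = 29.8 m/s. Fr₁ = V₁/√(g·y₁) = 9.86.
Conjugate-depth relation: y₂/y₁ = ½[√(1 + 8Fr₁²) − 1] = ½[√778.3 − 1] = 13.4.
y₂ = 13.4 × 0.932 = 12.5 m.
V₂ = q/y₂ = 27.8/12.5 = 2.22 m/s. E₁ = y₁ + V₁²/2g = 46.2 m; E₂ = y₂ + V₂²/2g = 12.8 m. ΔE = E₁ − E₂ = 33.4 m.
P = γ·Q·ΔE = 9.81 × 1350 × 33.4 = 442639 kW.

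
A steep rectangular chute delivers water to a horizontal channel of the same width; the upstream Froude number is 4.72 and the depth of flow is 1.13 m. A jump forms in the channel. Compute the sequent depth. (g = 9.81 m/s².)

y₂ = 7.00 m

Fr₁ = 4.72 (given).
Sequent-depth ratio: y₂/y₁ = ½[√(1 + 8Fr₁²) − 1] = ½[√179.2 − 1] = 6.19.
y₂ = 6.19 × 1.13 = 7.00 m.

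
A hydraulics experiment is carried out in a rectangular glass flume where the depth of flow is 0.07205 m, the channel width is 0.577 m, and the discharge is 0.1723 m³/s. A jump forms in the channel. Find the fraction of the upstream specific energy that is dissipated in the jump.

q = Q/b = 0.1723/0.577 = 0.2986 m²/s; V₁ = q/y₁ = 4.145 m/s. Fr₁ = V₁/√(g·y₁) = 4.930.
Sequent-depth ratio: y₂/y₁ = ½[√(1 + 8Fr₁²) − 1] = ½[√195.42 − 1] = 6.490.
y₂ = 6.490 × 0.07205 = 0.4676 m.
E₁ = y₁ + V₁²/2g = 0.9475 m. ΔE = (y₂ − y₁)³/(4y₁y₂) = 0.4592 m. ΔE/E₁ = 0.4592/0.9475 = 0.485.

ΔE/E₁ = 0.485 (48.5%)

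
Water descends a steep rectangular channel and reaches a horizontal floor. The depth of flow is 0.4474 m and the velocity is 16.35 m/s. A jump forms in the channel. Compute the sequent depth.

Fr₁ = V₁/√(g·y₁) = 16.35/√(9.81×0.4474) = 7.804.
From the momentum equation for a rectangular channel, y₂/y₁ = ½[√(1 + 8Fr₁²) − 1] = ½[√488.26 − 1] = 10.55.
y₂ = 10.55 × 0.4474 = 4.719 m.

y₂ = 4.719 m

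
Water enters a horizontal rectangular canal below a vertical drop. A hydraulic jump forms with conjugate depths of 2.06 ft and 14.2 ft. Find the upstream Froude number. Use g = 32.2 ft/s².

Fr₁ = 5.22

For a rectangular channel the momentum equation gives q² = ½·g·y₁·y₂·(y₁ + y₂) = ½×32.2×2.06×14.2×16.3 = 7658.
q = √7658 = 87.5 ft²/s.
V₁ = q/y₁ = 42.5 ft/s; Fr₁ = V₁/√(g·y₁) = 5.22.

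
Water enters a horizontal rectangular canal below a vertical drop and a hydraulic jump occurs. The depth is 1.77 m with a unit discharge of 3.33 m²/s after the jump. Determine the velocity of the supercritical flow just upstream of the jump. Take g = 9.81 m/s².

V₁ = 6.05 m/s

V₂ = q/y₂ = 3.33/1.77 = 1.88 m/s; Fr₂ = V₂/√(g·y₂) = 0.451.
Applying the sequent-depth relation in reverse, y₁/y₂ = ½[√(1 + 8Fr₂²) − 1] = ½[√2.631 − 1] = 0.311.
y₁ = 0.311 × 1.77 = 0.550 m.
V₁ = q/y₁ = 3.33/0.550 = 6.05 m/s.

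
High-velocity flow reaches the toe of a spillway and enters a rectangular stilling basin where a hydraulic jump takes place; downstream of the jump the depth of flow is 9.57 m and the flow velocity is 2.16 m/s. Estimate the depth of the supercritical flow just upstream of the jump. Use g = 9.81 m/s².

y₁ = 0.872 m

Fr₂ = V₂/√(g·y₂) = 2.16/√(9.81×9.57) = 0.223.
Since the conjugate-depth ratio holds either way, y₁/y₂ = ½[√(1 + 8Fr₂²) − 1] = ½[√1.398 − 1] = 0.0911.
y₁ = 0.0911 × 9.57 = 0.872 m.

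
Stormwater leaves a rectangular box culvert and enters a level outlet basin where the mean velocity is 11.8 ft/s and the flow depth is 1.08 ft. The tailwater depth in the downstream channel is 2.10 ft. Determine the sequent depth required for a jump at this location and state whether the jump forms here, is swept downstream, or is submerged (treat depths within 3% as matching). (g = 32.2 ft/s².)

Fr₁ = V₁/√(g·y₁) = 11.8/√(32.2×1.08) = 2.00.
By Bélanger, y₂/y₁ = ½[√(1 + 8Fr₁²) − 1] = ½[√33.03 − 1] = 2.37.
y₂ = 2.37 × 1.08 = 2.56 ft.
Tailwater y_tw = 2.10 ft: y_tw < y₂, so the jump is swept downstream.

y₂ = 2.56 ft; the jump is swept downstream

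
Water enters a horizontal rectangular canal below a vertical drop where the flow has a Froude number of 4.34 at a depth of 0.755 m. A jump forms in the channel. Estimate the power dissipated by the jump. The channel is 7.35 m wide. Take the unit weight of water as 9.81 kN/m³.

Fr₁ = 4.34 (given).
Sequent-depth ratio: y₂/y₁ = ½[√(1 + 8Fr₁²) − 1] = ½[√151.7 − 1] = 5.66.
y₂ = 5.66 × 0.755 = 4.27 m.
Head loss: ΔE = (y₂ − y₁)³/(4y₁y₂) = (4.27 − 0.755)³/(4×0.755×4.27) = 43.5/12.9 = 3.37 m.
V₁ = Fr₁·√(g·y₁) = 4.34×√(9.81×0.755) = 11.8 m/s; q = V₁·y₁ = 8.92 m²/s. Q = q·b = 8.92 × 7.35 = 65.5 m³/s. P = γ·Q·ΔE = 9.81 × 65.5 × 3.37 = 2168 kW.

P = 2168 kW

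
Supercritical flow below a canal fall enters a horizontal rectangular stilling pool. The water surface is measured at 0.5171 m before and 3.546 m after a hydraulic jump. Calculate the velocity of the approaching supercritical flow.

For a rectangular channel the momentum equation gives q² = ½·g·y₁·y₂·(y₁ + y₂) = ½×9.81×0.5171×3.546×4.063 = 36.54.
q = √36.54 = 6.045 m²/s.
V₁ = q/y₁ = 6.045/0.5171 = 11.69 m/s.

V₁ = 11.69 m/s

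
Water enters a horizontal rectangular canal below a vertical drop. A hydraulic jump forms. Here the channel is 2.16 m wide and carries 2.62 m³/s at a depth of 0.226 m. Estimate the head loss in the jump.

ΔE = 0.581 m

q = Q/b = 2.62/2.16 = 1.21 m²/s; V₁ = q/y₁ = 5.37 m/s. Fr₁ = V₁/√(g·y₁) = 3.60.
By Bélanger, y₂/y₁ = ½[√(1 + 8Fr₁²) − 1] = ½[√104.9 − 1] = 4.62.
y₂ = 4.62 × 0.226 = 1.04 m.
V₂ = q/y₂ = 1.21/1.04 = 1.16 m/s. E₁ = y₁ + V₁²/2g = 1.69 m; E₂ = y₂ + V₂²/2g = 1.11 m. ΔE = E₁ − E₂ = 0.581 m.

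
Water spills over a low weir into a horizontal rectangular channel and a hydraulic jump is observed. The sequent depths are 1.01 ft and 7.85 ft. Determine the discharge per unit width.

q = 33.6 ft²/s

For a rectangular channel the momentum equation gives q² = ½·g·y₁·y₂·(y₁ + y₂) = ½×32.2×1.01×7.85×8.86 = 1131.
q = √1131 = 33.6 ft²/s.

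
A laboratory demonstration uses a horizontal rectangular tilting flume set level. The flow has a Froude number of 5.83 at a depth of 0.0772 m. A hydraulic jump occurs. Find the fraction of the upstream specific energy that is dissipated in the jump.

ΔE/E₁ = 0.553 (55.3%)

Fr₁ = 5.83 (given).
From the momentum equation for a rectangular channel, y₂/y₁ = ½[√(1 + 8Fr₁²) − 1] = ½[√272.9 − 1] = 7.76.
y₂ = 7.76 × 0.0772 = 0.599 m.
E₁ = y₁(1 + Fr₁²/2) = 0.0772×(1 + 5.83²/2) = 1.39 m. ΔE = (y₂ − y₁)³/(4y₁y₂) = 0.768 m. ΔE/E₁ = 0.768/1.39 = 0.553.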